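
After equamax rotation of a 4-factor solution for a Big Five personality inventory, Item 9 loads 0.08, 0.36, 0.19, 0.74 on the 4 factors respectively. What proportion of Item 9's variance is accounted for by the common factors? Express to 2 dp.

0.72

h² = 0.08² + 0.36² + 0.19² + 0.74² = 0.0064 + 0.1296 + 0.0361 + 0.5476 = 0.7197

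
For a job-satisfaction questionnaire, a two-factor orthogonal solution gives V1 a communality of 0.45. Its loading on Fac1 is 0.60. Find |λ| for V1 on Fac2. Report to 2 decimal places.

Under orthogonal rotation h² = Σλ², so λ_Fac2² = h² − (0.3600) = 0.45 − 0.3600 = 0.0900.
|λ| = √0.0900 = 0.3000.

0.30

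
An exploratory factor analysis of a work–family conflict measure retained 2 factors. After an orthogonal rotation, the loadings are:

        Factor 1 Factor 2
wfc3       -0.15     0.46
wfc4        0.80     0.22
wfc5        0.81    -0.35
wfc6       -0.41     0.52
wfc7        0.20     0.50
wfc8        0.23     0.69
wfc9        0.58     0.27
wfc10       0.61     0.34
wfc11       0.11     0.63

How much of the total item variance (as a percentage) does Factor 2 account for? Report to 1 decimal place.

21.8%

SS loadings for Factor 2 = 0.46² + 0.22² + (-0.35)² + 0.52² + 0.50² + 0.69² + 0.27² + 0.34² + 0.63² = 1.9644
With 9 standardized items, total variance = 9. Proportion = 1.9644/9 = 0.2183 → 21.83%.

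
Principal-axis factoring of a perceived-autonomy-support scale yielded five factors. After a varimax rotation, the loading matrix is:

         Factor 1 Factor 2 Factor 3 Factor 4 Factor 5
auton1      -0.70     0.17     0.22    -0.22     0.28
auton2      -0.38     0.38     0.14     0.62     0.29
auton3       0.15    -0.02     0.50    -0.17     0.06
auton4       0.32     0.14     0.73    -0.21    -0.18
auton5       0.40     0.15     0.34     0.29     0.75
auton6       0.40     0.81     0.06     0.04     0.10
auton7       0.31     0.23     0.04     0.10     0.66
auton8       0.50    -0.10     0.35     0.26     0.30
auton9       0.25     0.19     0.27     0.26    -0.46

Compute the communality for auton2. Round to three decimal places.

h² = (-0.38)² + 0.38² + 0.14² + 0.62² + 0.29² = 0.1444 + 0.1444 + 0.0196 + 0.3844 + 0.0841 = 0.7769

0.777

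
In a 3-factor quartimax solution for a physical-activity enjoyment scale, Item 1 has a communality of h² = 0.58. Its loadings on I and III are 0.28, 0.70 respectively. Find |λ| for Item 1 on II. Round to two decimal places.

0.11

Under orthogonal rotation h² = Σλ², so λ_II² = h² − (0.5684) = 0.58 − 0.5684 = 0.0116.
|λ| = √0.0116 = 0.1077.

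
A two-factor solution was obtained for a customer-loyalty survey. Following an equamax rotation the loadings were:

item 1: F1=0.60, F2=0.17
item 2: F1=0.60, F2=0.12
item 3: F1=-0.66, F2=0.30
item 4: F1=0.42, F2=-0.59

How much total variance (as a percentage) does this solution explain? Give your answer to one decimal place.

SS loadings by factor: 1.3320, 0.4814; total = 1.8134.
Total variance with 4 standardized items is 4, so the solution explains 1.8134/4 = 0.4534 = 45.34%.

45.3%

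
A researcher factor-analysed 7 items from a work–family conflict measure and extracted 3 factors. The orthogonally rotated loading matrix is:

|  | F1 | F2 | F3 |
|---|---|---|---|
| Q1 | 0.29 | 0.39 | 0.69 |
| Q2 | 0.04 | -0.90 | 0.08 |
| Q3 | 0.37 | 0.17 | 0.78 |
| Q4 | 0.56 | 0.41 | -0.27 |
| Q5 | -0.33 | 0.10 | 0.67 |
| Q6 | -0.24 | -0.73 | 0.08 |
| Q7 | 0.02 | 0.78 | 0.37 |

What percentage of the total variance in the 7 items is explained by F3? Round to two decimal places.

SS loadings for F3 = 0.69² + 0.08² + 0.78² + (-0.27)² + 0.67² + 0.08² + 0.37² = 1.7560
With 7 standardized items, total variance = 7. Proportion = 1.7560/7 = 0.2509 → 25.09%.

25.09%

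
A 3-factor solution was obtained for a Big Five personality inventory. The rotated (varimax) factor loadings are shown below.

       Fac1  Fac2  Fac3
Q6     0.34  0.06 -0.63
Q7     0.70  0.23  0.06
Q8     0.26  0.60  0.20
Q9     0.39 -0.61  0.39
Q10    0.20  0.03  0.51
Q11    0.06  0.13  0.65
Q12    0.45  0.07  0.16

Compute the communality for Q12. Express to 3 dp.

0.233

h² = 0.45² + 0.07² + 0.16² = 0.2025 + 0.0049 + 0.0256 = 0.2330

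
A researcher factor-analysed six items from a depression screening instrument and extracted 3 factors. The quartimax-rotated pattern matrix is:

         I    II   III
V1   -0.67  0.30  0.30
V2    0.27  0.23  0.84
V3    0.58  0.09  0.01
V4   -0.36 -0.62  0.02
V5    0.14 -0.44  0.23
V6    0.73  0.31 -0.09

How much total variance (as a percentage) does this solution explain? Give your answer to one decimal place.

53.7%

Communalities: 0.6289, 0.8314, 0.3446, 0.5144, 0.2661, 0.6371; Σh² = 3.2225.
Total variance with 6 standardized items is 6, so the solution explains 3.2225/6 = 0.5371 = 53.71%.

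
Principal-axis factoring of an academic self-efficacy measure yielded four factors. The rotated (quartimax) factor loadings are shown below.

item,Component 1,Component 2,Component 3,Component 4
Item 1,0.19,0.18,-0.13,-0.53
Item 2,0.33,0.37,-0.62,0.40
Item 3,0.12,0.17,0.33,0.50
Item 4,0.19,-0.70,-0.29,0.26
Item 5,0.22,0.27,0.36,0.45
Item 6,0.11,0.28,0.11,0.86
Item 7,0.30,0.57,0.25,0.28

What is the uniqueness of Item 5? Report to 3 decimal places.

0.547

h² = 0.22² + 0.27² + 0.36² + 0.45² = 0.0484 + 0.0729 + 0.1296 + 0.2025 = 0.4534
Uniqueness u² = 1 − h² = 1 − 0.4534 = 0.5466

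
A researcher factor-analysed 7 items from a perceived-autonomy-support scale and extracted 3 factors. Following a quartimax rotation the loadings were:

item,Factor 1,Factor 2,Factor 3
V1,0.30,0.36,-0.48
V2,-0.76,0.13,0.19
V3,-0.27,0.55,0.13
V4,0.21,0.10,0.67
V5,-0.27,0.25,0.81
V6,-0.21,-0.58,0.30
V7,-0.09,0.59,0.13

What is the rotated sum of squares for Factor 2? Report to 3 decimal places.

SS loadings for Factor 2 = 0.36² + 0.13² + 0.55² + 0.10² + 0.25² + (-0.58)² + 0.59² = 0.1296 + 0.0169 + 0.3025 + 0.0100 + 0.0625 + 0.3364 + 0.3481 = 1.2060

1.206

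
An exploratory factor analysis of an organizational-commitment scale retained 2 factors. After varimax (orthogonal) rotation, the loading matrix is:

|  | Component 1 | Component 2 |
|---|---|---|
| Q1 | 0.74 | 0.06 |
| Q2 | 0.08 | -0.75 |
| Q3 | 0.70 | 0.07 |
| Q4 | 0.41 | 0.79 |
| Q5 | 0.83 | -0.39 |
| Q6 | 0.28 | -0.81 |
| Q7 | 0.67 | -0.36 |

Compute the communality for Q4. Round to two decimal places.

0.79

h² = 0.41² + 0.79² = 0.1681 + 0.6241 = 0.7922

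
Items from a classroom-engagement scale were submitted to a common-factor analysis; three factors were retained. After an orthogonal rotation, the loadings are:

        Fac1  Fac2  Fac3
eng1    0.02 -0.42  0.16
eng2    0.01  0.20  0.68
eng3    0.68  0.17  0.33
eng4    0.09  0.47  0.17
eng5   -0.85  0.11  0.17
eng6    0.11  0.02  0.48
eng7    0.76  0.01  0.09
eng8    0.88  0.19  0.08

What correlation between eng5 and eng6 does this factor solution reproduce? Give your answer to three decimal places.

r̂ = Σ λ_i·λ_j across factors = (-0.85)(0.11) + (0.11)(0.02) + (0.17)(0.48)
  = -0.0935 +0.0022 +0.0816 = -0.0097

-0.010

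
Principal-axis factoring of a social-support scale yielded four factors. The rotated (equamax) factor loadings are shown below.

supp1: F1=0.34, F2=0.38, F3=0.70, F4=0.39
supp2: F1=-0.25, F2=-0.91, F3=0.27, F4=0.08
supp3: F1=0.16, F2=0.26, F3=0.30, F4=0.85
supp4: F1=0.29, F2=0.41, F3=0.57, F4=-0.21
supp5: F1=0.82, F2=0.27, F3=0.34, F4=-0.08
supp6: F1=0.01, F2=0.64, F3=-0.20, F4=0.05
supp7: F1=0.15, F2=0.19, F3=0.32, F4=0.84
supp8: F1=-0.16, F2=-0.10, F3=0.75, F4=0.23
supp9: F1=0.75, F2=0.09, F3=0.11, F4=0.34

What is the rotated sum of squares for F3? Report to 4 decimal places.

1.8104

SS loadings for F3 = 0.70² + 0.27² + 0.30² + 0.57² + 0.34² + (-0.20)² + 0.32² + 0.75² + 0.11² = 0.4900 + 0.0729 + 0.0900 + 0.3249 + 0.1156 + 0.0400 + 0.1024 + 0.5625 + 0.0121 = 1.8104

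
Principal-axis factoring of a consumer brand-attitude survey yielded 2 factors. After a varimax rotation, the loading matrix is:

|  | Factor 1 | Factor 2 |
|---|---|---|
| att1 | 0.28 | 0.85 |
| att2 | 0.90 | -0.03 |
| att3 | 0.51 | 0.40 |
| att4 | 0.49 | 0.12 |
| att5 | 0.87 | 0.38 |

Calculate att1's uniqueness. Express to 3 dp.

0.199

h² = 0.28² + 0.85² = 0.0784 + 0.7225 = 0.8009
Uniqueness u² = 1 − h² = 1 − 0.8009 = 0.1991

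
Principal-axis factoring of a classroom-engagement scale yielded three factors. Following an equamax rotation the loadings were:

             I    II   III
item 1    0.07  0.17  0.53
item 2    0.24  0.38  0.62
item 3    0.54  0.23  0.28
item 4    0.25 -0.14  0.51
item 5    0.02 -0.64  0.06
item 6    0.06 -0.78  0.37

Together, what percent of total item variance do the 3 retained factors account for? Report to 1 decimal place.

47.1%

Communalities: 0.3147, 0.5864, 0.4229, 0.3422, 0.4136, 0.7489; Σh² = 2.8287.
Total variance with 6 standardized items is 6, so the solution explains 2.8287/6 = 0.4714 = 47.15%.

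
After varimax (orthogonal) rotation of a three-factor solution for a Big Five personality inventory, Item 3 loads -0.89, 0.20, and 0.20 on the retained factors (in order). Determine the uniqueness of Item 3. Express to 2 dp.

h² = (-0.89)² + 0.20² + 0.20² = 0.7921 + 0.0400 + 0.0400 = 0.8721
Uniqueness u² = 1 − h² = 1 − 0.8721 = 0.1279

0.13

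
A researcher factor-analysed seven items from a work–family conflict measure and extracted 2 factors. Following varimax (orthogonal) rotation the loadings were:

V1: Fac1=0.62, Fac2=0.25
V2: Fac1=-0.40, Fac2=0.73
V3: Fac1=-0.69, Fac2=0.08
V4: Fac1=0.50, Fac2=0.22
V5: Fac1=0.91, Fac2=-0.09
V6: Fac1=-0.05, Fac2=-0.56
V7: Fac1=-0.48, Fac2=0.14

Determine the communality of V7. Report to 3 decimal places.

0.250

h² = (-0.48)² + 0.14² = 0.2304 + 0.0196 = 0.2500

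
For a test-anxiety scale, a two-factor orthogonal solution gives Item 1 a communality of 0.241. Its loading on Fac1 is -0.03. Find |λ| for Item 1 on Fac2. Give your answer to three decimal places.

Under orthogonal rotation h² = Σλ², so λ_Fac2² = h² − (0.0009) = 0.241 − 0.0009 = 0.2401.
|λ| = √0.2401 = 0.4900.

0.490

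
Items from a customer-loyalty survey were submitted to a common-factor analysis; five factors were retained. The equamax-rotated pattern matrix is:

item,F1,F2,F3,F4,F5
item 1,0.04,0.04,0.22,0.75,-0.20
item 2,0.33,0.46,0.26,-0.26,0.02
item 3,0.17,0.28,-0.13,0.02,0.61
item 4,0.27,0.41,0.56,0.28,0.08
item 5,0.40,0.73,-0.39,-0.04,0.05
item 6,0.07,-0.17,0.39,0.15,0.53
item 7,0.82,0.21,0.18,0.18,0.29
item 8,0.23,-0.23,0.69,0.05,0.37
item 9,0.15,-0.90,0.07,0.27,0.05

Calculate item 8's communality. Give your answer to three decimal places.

0.721

h² = 0.23² + (-0.23)² + 0.69² + 0.05² + 0.37² = 0.0529 + 0.0529 + 0.4761 + 0.0025 + 0.1369 = 0.7213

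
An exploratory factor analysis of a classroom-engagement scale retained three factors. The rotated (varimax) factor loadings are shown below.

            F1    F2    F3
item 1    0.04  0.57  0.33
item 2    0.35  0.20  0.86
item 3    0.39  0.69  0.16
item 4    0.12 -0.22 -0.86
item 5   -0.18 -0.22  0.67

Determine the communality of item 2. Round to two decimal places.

0.90

h² = 0.35² + 0.20² + 0.86² = 0.1225 + 0.0400 + 0.7396 = 0.9021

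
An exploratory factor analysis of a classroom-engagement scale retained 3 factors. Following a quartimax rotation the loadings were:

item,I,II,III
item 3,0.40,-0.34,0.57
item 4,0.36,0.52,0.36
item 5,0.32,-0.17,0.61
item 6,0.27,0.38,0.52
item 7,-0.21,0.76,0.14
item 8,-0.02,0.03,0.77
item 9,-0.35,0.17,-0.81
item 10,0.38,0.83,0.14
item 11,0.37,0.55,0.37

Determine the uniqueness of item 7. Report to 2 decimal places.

0.36

h² = (-0.21)² + 0.76² + 0.14² = 0.0441 + 0.5776 + 0.0196 = 0.6413
Uniqueness u² = 1 − h² = 1 − 0.6413 = 0.3587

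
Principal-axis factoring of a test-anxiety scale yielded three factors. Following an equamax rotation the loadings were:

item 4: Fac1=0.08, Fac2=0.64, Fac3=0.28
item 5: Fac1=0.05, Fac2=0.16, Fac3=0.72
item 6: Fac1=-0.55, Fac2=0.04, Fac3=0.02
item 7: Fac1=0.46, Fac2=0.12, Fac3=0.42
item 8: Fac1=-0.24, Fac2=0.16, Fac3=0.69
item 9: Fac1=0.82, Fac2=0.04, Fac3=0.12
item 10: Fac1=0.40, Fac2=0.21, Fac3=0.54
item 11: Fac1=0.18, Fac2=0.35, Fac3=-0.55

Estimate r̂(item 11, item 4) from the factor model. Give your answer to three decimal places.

r̂ = Σ λ_i·λ_j across factors = (0.18)(0.08) + (0.35)(0.64) + (-0.55)(0.28)
  = +0.0144 +0.2240 -0.1540 = 0.0844

0.084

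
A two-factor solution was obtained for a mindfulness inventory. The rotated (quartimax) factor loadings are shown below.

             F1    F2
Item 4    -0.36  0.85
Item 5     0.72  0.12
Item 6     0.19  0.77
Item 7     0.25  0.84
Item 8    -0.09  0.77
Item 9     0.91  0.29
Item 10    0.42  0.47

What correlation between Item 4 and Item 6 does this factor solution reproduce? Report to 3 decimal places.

r̂ = Σ λ_i·λ_j across factors = (-0.36)(0.19) + (0.85)(0.77)
  = -0.0684 +0.6545 = 0.5861

0.586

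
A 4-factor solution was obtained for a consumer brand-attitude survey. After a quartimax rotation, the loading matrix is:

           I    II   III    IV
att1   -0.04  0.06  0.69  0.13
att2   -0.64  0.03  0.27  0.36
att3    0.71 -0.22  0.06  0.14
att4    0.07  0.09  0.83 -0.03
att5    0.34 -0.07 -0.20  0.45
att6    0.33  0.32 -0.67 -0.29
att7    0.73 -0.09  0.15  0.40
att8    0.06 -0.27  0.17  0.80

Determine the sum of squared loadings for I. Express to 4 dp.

1.6812

SS loadings for I = (-0.04)² + (-0.64)² + 0.71² + 0.07² + 0.34² + 0.33² + 0.73² + 0.06² = 0.0016 + 0.4096 + 0.5041 + 0.0049 + 0.1156 + 0.1089 + 0.5329 + 0.0036 = 1.6812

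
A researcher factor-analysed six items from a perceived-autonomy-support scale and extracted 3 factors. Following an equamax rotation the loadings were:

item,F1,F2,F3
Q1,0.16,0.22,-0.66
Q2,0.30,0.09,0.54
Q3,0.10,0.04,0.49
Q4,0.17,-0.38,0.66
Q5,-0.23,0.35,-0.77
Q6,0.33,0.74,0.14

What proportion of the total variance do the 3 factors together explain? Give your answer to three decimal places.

0.534

SS loadings by factor: 0.3163, 0.8726, 2.0154; total = 3.2043.
Total variance with 6 standardized items is 6, so the solution explains 3.2043/6 = 0.5341.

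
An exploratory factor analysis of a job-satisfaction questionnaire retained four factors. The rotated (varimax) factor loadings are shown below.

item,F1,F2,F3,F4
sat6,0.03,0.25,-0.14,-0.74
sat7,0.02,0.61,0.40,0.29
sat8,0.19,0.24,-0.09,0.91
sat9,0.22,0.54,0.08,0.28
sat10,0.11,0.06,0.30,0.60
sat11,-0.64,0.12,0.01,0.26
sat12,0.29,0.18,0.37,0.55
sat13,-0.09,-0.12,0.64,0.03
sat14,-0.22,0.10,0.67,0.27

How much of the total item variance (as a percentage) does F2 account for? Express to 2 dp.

9.54%

SS loadings for F2 = 0.25² + 0.61² + 0.24² + 0.54² + 0.06² + 0.12² + 0.18² + (-0.12)² + 0.10² = 0.8586
With 9 standardized items, total variance = 9. Proportion = 0.8586/9 = 0.0954 → 9.54%.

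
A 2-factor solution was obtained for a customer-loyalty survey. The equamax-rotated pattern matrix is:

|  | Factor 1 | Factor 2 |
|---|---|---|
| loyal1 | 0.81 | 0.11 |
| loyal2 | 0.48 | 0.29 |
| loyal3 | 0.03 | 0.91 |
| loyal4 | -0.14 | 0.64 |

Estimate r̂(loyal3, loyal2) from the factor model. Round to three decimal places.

r̂ = Σ λ_i·λ_j across factors = (0.03)(0.48) + (0.91)(0.29)
  = +0.0144 +0.2639 = 0.2783

0.278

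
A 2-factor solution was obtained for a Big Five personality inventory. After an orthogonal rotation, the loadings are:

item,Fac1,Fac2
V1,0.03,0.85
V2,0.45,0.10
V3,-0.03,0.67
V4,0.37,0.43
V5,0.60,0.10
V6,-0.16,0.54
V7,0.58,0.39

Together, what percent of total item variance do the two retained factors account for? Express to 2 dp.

41.19%

Communalities: 0.7234, 0.2125, 0.4498, 0.3218, 0.3700, 0.3172, 0.4885; Σh² = 2.8832.
Total variance with 7 standardized items is 7, so the solution explains 2.8832/7 = 0.4119 = 41.19%.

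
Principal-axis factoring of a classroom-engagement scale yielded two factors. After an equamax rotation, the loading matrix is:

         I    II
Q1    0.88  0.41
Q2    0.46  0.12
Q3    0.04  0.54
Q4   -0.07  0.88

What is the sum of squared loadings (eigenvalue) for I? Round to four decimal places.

0.9925

SS loadings for I = 0.88² + 0.46² + 0.04² + (-0.07)² = 0.7744 + 0.2116 + 0.0016 + 0.0049 = 0.9925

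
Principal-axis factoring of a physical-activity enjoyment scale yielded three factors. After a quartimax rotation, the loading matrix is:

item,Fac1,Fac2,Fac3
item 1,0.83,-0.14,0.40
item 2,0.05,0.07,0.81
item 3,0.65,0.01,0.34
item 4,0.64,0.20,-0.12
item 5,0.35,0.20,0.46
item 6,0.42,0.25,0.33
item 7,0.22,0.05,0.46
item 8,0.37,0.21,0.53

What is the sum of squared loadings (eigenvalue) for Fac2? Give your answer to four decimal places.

SS loadings for Fac2 = (-0.14)² + 0.07² + 0.01² + 0.20² + 0.20² + 0.25² + 0.05² + 0.21² = 0.0196 + 0.0049 + 0.0001 + 0.0400 + 0.0400 + 0.0625 + 0.0025 + 0.0441 = 0.2137

0.2137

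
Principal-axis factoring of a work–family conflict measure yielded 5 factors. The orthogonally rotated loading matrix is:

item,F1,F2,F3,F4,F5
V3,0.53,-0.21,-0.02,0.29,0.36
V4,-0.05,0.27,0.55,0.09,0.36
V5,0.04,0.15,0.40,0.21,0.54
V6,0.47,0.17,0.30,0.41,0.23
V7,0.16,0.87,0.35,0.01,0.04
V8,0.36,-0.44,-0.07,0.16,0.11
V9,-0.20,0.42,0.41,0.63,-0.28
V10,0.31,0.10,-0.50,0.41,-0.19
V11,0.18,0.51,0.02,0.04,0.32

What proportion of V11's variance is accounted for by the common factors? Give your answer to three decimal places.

0.397

h² = 0.18² + 0.51² + 0.02² + 0.04² + 0.32² = 0.0324 + 0.2601 + 0.0004 + 0.0016 + 0.1024 = 0.3969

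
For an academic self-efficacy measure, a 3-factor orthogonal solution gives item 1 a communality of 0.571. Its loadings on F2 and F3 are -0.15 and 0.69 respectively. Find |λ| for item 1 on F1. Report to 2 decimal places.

0.27

Under orthogonal rotation h² = Σλ², so λ_F1² = h² − (0.4986) = 0.571 − 0.4986 = 0.0724.
|λ| = √0.0724 = 0.2691.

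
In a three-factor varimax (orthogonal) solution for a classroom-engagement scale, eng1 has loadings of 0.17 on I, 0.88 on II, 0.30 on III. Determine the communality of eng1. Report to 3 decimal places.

0.893

h² = 0.17² + 0.88² + 0.30² = 0.0289 + 0.7744 + 0.0900 = 0.8933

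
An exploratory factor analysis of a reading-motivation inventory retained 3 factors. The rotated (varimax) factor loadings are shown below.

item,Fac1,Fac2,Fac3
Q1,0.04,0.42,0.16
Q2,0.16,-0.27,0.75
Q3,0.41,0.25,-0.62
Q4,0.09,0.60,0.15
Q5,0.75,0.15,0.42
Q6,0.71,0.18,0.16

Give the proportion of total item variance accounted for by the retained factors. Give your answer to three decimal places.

Communalities: 0.2036, 0.6610, 0.6150, 0.3906, 0.7614, 0.5621; Σh² = 3.1937.
Total variance with 6 standardized items is 6, so the solution explains 3.1937/6 = 0.5323.

0.532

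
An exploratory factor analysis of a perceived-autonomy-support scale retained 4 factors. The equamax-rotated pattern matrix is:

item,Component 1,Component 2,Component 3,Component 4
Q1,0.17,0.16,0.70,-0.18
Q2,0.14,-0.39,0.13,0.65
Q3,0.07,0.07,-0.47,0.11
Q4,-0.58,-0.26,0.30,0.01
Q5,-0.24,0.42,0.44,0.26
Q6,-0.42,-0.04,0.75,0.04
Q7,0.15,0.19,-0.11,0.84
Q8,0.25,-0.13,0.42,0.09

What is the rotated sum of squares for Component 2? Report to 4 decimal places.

SS loadings for Component 2 = 0.16² + (-0.39)² + 0.07² + (-0.26)² + 0.42² + (-0.04)² + 0.19² + (-0.13)² = 0.0256 + 0.1521 + 0.0049 + 0.0676 + 0.1764 + 0.0016 + 0.0361 + 0.0169 = 0.4812

0.4812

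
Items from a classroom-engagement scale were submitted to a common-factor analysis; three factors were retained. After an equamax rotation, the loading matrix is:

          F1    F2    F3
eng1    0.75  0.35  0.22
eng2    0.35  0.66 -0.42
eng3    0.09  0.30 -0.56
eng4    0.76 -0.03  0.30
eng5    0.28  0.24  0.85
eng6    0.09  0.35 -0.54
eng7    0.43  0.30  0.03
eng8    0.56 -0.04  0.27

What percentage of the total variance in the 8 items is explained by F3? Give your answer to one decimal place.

SS loadings for F3 = 0.22² + (-0.42)² + (-0.56)² + 0.30² + 0.85² + (-0.54)² + 0.03² + 0.27² = 1.7163
With 8 standardized items, total variance = 8. Proportion = 1.7163/8 = 0.2145 → 21.45%.

21.5%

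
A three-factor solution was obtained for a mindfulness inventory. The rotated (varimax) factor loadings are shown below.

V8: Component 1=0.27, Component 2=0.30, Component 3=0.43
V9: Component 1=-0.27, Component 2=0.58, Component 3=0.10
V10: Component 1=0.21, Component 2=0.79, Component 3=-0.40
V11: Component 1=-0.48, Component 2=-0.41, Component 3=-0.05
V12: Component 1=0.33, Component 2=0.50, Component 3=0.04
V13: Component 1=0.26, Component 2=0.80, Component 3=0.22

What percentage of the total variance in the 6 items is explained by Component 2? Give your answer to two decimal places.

SS loadings for Component 2 = 0.30² + 0.58² + 0.79² + (-0.41)² + 0.50² + 0.80² = 2.1086
With 6 standardized items, total variance = 6. Proportion = 2.1086/6 = 0.3514 → 35.14%.

35.14%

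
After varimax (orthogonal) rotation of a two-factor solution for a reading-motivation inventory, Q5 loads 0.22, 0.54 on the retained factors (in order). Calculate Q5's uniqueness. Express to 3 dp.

0.660

h² = 0.22² + 0.54² = 0.0484 + 0.2916 = 0.3400
Uniqueness u² = 1 − h² = 1 − 0.3400 = 0.6600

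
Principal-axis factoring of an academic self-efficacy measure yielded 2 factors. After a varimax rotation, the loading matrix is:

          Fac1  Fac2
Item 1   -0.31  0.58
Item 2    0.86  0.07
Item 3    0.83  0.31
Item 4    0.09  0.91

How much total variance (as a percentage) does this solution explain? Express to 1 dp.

SS loadings by factor: 1.5327, 1.2655; total = 2.7982.
Total variance with 4 standardized items is 4, so the solution explains 2.7982/4 = 0.6996 = 69.95%.

70.0%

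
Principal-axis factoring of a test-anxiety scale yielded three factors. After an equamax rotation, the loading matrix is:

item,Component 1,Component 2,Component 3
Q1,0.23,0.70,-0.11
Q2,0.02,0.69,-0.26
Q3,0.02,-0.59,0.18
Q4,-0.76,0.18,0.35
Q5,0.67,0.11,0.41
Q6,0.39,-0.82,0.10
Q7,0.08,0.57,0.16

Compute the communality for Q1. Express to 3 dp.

h² = 0.23² + 0.70² + (-0.11)² = 0.0529 + 0.4900 + 0.0121 = 0.5550

0.555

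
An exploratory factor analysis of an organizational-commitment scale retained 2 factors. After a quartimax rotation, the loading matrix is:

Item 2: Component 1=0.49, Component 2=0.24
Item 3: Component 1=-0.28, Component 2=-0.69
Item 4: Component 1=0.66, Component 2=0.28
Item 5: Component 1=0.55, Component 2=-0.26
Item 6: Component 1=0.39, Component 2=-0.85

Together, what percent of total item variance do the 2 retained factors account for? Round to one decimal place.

Communalities: 0.2977, 0.5545, 0.5140, 0.3701, 0.8746; Σh² = 2.6109.
Total variance with 5 standardized items is 5, so the solution explains 2.6109/5 = 0.5222 = 52.22%.

52.2%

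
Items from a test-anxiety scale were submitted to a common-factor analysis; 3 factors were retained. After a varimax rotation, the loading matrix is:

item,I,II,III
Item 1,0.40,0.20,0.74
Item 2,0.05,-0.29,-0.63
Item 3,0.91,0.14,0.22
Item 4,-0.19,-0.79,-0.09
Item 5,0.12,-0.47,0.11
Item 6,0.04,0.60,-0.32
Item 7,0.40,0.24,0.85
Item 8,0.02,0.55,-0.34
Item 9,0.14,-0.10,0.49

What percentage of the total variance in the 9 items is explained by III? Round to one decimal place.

SS loadings for III = 0.74² + (-0.63)² + 0.22² + (-0.09)² + 0.11² + (-0.32)² + 0.85² + (-0.34)² + 0.49² = 2.1937
With 9 standardized items, total variance = 9. Proportion = 2.1937/9 = 0.2437 → 24.37%.

24.4%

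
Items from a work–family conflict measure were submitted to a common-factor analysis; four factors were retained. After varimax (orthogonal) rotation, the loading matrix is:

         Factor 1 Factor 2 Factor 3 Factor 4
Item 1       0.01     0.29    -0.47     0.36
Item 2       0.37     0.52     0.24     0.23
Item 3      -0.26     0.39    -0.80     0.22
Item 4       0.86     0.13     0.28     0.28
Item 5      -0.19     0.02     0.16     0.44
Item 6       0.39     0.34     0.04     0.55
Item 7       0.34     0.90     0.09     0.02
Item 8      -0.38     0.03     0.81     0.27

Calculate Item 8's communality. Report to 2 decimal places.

0.87

h² = (-0.38)² + 0.03² + 0.81² + 0.27² = 0.1444 + 0.0009 + 0.6561 + 0.0729 = 0.8743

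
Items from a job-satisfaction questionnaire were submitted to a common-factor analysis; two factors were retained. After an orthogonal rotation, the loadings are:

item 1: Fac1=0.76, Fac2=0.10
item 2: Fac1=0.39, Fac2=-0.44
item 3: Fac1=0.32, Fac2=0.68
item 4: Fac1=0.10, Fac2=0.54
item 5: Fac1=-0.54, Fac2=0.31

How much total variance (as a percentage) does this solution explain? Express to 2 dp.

Communalities: 0.5876, 0.3457, 0.5648, 0.3016, 0.3877; Σh² = 2.1874.
Total variance with 5 standardized items is 5, so the solution explains 2.1874/5 = 0.4375 = 43.75%.

43.75%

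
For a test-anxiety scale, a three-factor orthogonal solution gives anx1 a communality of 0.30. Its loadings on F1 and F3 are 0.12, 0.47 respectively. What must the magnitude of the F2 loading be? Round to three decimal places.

0.254

Under orthogonal rotation h² = Σλ², so λ_F2² = h² − (0.2353) = 0.30 − 0.2353 = 0.0647.
|λ| = √0.0647 = 0.2544.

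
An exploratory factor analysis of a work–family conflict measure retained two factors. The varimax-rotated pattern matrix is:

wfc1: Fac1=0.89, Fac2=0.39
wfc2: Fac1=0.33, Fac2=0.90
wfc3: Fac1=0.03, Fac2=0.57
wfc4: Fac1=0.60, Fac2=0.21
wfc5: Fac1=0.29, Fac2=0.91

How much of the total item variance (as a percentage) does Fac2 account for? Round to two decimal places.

SS loadings for Fac2 = 0.39² + 0.90² + 0.57² + 0.21² + 0.91² = 2.1592
With 5 standardized items, total variance = 5. Proportion = 2.1592/5 = 0.4318 → 43.18%.

43.18%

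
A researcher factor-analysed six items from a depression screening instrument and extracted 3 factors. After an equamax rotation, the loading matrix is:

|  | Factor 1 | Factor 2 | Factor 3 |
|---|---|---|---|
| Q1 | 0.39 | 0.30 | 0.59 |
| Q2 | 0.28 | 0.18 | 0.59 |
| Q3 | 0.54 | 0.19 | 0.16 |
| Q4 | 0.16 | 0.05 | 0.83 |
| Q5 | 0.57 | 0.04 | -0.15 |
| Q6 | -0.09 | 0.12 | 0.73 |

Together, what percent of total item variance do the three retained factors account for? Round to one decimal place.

50.4%

SS loadings by factor: 0.8807, 0.1770, 1.9661; total = 3.0238.
Total variance with 6 standardized items is 6, so the solution explains 3.0238/6 = 0.5040 = 50.40%.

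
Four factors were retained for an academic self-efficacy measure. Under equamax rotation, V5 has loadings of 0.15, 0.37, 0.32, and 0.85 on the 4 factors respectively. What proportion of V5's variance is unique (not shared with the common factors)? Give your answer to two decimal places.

h² = 0.15² + 0.37² + 0.32² + 0.85² = 0.0225 + 0.1369 + 0.1024 + 0.7225 = 0.9843
Uniqueness u² = 1 − h² = 1 − 0.9843 = 0.0157

0.02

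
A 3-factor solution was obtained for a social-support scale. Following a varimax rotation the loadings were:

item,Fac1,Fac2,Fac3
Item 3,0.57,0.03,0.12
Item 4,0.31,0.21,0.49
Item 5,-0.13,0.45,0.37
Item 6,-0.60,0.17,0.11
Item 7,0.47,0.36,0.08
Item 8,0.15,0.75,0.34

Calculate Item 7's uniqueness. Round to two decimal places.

0.64

h² = 0.47² + 0.36² + 0.08² = 0.2209 + 0.1296 + 0.0064 = 0.3569
Uniqueness u² = 1 − h² = 1 − 0.3569 = 0.6431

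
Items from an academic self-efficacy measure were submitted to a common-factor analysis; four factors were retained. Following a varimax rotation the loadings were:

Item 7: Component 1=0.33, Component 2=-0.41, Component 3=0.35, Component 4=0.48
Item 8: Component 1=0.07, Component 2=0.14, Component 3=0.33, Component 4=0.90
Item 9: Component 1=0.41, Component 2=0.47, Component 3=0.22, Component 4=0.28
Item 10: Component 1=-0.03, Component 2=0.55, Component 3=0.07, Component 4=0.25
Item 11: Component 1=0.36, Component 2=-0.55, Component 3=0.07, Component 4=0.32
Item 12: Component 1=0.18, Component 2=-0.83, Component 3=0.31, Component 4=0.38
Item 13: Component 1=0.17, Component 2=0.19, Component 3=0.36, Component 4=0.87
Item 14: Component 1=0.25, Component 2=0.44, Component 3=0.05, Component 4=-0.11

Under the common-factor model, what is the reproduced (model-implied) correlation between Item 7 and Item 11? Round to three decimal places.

0.522

r̂ = Σ λ_i·λ_j across factors = (0.33)(0.36) + (-0.41)(-0.55) + (0.35)(0.07) + (0.48)(0.32)
  = +0.1188 +0.2255 +0.0245 +0.1536 = 0.5224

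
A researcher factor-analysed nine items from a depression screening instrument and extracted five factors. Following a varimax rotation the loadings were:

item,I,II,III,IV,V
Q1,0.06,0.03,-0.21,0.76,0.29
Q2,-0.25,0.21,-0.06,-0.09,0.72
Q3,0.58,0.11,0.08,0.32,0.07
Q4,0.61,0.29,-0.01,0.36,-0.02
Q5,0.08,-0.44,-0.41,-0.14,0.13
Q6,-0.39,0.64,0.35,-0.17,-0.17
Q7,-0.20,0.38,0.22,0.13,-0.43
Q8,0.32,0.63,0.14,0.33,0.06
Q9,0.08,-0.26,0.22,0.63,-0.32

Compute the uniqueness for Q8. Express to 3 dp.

h² = 0.32² + 0.63² + 0.14² + 0.33² + 0.06² = 0.1024 + 0.3969 + 0.0196 + 0.1089 + 0.0036 = 0.6314
Uniqueness u² = 1 − h² = 1 − 0.6314 = 0.3686

0.369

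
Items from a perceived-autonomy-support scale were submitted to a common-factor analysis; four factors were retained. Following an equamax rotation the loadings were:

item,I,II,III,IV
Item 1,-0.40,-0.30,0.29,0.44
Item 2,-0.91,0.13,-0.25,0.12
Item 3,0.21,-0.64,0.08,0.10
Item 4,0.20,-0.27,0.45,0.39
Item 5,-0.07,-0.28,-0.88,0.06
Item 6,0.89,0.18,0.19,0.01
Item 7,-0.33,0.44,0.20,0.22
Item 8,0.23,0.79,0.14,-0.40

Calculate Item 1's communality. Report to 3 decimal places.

h² = (-0.40)² + (-0.30)² + 0.29² + 0.44² = 0.1600 + 0.0900 + 0.0841 + 0.1936 = 0.5277

0.528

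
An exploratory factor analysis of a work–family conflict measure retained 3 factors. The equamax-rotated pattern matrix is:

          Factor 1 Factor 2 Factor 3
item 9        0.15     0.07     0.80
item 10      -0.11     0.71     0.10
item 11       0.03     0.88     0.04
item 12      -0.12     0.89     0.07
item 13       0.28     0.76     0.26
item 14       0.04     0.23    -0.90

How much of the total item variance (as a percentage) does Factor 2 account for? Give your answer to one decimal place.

SS loadings for Factor 2 = 0.07² + 0.71² + 0.88² + 0.89² + 0.76² + 0.23² = 2.7060
With 6 standardized items, total variance = 6. Proportion = 2.7060/6 = 0.4510 → 45.10%.

45.1%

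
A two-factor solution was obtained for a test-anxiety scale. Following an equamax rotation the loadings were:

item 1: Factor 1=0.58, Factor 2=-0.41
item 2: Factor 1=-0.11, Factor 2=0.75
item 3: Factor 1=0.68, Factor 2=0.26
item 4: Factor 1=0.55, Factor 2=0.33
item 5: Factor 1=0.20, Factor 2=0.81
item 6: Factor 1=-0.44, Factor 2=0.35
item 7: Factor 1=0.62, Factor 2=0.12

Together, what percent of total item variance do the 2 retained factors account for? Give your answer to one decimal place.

49.0%

Communalities: 0.5045, 0.5746, 0.5300, 0.4114, 0.6961, 0.3161, 0.3988; Σh² = 3.4315.
Total variance with 7 standardized items is 7, so the solution explains 3.4315/7 = 0.4902 = 49.02%.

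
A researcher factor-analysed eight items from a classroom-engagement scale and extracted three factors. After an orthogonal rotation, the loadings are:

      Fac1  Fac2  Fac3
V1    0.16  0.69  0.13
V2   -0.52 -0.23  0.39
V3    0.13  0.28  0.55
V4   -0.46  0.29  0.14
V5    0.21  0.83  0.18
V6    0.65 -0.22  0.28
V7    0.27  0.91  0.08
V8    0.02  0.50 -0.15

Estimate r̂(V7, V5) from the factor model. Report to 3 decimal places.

0.826

r̂ = Σ λ_i·λ_j across factors = (0.27)(0.21) + (0.91)(0.83) + (0.08)(0.18)
  = +0.0567 +0.7553 +0.0144 = 0.8264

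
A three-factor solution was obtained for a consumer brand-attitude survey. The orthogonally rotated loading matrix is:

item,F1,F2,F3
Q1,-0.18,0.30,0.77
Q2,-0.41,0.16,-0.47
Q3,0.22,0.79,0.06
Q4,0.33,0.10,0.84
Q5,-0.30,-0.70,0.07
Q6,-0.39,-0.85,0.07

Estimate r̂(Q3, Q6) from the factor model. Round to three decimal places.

-0.753

r̂ = Σ λ_i·λ_j across factors = (0.22)(-0.39) + (0.79)(-0.85) + (0.06)(0.07)
  = -0.0858 -0.6715 +0.0042 = -0.7531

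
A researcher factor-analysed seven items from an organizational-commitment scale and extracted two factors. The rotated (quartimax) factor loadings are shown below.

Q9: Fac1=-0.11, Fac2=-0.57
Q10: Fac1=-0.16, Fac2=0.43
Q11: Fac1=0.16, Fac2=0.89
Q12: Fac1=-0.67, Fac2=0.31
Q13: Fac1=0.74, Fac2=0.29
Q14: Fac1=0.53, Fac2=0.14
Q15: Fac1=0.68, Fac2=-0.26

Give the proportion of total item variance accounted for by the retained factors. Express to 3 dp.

0.482

Communalities: 0.3370, 0.2105, 0.8177, 0.5450, 0.6317, 0.3005, 0.5300; Σh² = 3.3724.
Total variance with 7 standardized items is 7, so the solution explains 3.3724/7 = 0.4818.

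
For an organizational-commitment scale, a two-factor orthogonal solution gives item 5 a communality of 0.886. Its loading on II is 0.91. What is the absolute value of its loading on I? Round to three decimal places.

Under orthogonal rotation h² = Σλ², so λ_I² = h² − (0.8281) = 0.886 − 0.8281 = 0.0579.
|λ| = √0.0579 = 0.2406.

0.241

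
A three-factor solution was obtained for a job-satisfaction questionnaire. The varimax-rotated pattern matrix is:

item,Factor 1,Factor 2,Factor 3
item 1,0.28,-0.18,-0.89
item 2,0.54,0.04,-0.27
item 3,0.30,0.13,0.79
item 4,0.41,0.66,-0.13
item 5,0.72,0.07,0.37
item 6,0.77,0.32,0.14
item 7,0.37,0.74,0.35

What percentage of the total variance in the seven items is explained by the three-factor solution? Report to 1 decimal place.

SS loadings by factor: 1.8763, 1.1414, 1.7850; total = 4.8027.
Total variance with 7 standardized items is 7, so the solution explains 4.8027/7 = 0.6861 = 68.61%.

68.6%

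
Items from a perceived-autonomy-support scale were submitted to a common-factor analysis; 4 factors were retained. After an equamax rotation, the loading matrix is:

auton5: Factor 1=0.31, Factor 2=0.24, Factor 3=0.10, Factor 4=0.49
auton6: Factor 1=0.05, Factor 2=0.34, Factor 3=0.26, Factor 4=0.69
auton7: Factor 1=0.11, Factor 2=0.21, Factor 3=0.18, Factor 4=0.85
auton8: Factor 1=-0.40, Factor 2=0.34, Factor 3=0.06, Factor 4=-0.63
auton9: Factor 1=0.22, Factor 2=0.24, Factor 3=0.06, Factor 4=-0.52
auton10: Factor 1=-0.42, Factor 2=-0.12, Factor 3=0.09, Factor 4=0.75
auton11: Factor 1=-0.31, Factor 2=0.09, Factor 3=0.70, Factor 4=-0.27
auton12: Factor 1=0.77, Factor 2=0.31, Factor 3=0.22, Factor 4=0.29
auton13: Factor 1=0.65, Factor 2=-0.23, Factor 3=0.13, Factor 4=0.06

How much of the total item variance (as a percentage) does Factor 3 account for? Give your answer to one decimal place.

SS loadings for Factor 3 = 0.10² + 0.26² + 0.18² + 0.06² + 0.06² + 0.09² + 0.70² + 0.22² + 0.13² = 0.6806
With 9 standardized items, total variance = 9. Proportion = 0.6806/9 = 0.0756 → 7.56%.

7.6%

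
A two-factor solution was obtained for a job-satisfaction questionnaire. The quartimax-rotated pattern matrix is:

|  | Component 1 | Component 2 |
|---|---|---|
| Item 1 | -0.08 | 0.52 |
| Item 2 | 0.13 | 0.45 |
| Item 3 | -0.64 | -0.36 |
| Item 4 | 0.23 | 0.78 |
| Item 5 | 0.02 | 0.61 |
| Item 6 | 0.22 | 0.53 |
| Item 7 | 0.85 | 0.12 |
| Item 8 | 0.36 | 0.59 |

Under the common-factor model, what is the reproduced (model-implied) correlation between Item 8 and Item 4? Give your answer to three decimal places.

0.543

r̂ = Σ λ_i·λ_j across factors = (0.36)(0.23) + (0.59)(0.78)
  = +0.0828 +0.4602 = 0.5430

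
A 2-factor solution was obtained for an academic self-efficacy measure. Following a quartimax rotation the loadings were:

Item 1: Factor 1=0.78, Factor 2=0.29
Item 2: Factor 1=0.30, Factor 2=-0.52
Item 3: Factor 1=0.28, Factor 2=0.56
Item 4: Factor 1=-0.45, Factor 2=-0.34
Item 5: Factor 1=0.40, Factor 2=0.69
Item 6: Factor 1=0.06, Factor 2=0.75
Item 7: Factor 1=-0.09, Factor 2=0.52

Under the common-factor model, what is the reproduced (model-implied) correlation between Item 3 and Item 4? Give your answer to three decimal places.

-0.316

r̂ = Σ λ_i·λ_j across factors = (0.28)(-0.45) + (0.56)(-0.34)
  = -0.1260 -0.1904 = -0.3164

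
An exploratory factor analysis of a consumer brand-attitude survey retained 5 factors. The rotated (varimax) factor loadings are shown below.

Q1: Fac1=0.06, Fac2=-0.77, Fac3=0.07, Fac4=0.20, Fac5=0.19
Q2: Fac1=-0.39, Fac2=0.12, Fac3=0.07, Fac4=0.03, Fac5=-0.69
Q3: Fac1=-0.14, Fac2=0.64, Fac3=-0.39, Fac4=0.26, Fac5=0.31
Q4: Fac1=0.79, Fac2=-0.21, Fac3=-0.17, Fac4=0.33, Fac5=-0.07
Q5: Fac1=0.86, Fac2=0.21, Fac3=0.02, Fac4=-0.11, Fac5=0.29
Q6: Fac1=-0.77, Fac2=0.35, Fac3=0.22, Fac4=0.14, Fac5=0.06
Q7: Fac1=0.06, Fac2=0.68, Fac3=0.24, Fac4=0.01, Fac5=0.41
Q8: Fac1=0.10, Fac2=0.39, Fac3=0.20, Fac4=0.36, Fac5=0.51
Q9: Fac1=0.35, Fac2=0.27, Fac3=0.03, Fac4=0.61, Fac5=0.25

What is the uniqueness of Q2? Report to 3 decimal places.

0.352

h² = (-0.39)² + 0.12² + 0.07² + 0.03² + (-0.69)² = 0.1521 + 0.0144 + 0.0049 + 0.0009 + 0.4761 = 0.6484
Uniqueness u² = 1 − h² = 1 − 0.6484 = 0.3516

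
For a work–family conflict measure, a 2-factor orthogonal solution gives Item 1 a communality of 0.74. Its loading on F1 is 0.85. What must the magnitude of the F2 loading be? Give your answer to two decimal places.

0.13

Under orthogonal rotation h² = Σλ², so λ_F2² = h² − (0.7225) = 0.74 − 0.7225 = 0.0175.
|λ| = √0.0175 = 0.1323.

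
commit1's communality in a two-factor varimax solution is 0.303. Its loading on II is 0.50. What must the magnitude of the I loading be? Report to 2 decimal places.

0.23

Under orthogonal rotation h² = Σλ², so λ_I² = h² − (0.2500) = 0.303 − 0.2500 = 0.0530.
|λ| = √0.0530 = 0.2302.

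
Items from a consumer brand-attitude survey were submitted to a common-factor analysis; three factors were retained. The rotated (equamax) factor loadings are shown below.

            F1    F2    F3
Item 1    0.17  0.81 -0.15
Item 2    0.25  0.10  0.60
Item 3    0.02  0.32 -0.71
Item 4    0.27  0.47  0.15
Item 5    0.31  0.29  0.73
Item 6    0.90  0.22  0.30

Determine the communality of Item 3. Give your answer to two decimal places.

0.61

h² = 0.02² + 0.32² + (-0.71)² = 0.0004 + 0.1024 + 0.5041 = 0.6069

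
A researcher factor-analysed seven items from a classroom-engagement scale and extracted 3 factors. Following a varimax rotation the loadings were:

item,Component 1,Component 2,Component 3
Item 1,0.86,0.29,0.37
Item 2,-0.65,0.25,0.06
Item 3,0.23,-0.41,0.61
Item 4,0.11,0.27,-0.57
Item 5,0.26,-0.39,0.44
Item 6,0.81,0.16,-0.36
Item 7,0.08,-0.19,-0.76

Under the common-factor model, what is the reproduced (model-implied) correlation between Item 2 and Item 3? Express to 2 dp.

r̂ = Σ λ_i·λ_j across factors = (-0.65)(0.23) + (0.25)(-0.41) + (0.06)(0.61)
  = -0.1495 -0.1025 +0.0366 = -0.2154

-0.22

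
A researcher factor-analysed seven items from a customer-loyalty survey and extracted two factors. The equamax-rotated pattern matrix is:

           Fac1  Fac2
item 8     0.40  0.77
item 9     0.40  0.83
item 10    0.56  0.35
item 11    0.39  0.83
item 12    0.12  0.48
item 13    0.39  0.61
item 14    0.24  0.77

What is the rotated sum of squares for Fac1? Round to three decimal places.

SS loadings for Fac1 = 0.40² + 0.40² + 0.56² + 0.39² + 0.12² + 0.39² + 0.24² = 0.1600 + 0.1600 + 0.3136 + 0.1521 + 0.0144 + 0.1521 + 0.0576 = 1.0098

1.010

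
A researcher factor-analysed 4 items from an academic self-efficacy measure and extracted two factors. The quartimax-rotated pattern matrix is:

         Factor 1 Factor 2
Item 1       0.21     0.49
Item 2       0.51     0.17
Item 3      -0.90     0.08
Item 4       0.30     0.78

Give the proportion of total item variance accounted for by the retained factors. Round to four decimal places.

0.5220

SS loadings by factor: 1.2042, 0.8838; total = 2.0880.
Total variance with 4 standardized items is 4, so the solution explains 2.0880/4 = 0.5220.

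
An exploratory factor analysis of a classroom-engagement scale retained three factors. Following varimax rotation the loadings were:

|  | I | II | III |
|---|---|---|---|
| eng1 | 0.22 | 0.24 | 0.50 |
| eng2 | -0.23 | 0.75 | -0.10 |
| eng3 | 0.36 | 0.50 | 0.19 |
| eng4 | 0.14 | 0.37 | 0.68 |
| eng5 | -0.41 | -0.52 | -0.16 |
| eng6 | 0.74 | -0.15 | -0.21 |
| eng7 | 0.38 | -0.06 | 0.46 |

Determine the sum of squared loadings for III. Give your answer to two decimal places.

SS loadings for III = 0.50² + (-0.10)² + 0.19² + 0.68² + (-0.16)² + (-0.21)² + 0.46² = 0.2500 + 0.0100 + 0.0361 + 0.4624 + 0.0256 + 0.0441 + 0.2116 = 1.0398

1.04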